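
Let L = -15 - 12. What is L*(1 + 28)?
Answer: -783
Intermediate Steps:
L = -27
L*(1 + 28) = -27*(1 + 28) = -27*29 = -783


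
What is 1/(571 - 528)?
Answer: 1/43 ≈ 0.023256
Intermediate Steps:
1/(571 - 528) = 1/43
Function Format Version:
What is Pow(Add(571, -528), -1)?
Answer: Rational(1, 43) ≈ 0.023256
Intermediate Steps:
Pow(Add(571, -528), -1) = Pow(43, -1) = Rational(1, 43)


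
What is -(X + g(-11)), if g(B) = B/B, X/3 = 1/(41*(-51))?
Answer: -696/697 ≈ -0.99857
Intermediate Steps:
X = -1/697 (X = 3/((41*(-51))) = 3/(-2091) = 3*(-1/2091) = -1/697 ≈ -0.0014347)
g(B) = 1
-(X + g(-11)) = -(-1/697 + 1) = -1*696/697 = -696/697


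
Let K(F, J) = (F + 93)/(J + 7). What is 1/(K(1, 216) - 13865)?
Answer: -223/3091801 ≈ -7.2126e-5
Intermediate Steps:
K(F, J) = (93 + F)/(7 + J)
1/(K(1, 216) - 13865) = 1/((93 + 1)/(7 + 216) - 13865) = 1/(94/223 - 13865) = 1/(-3091801/223) = -223/3091801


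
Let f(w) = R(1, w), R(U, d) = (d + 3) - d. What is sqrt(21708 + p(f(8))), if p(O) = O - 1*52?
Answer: 11*sqrt(179) ≈ 147.17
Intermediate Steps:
R(U, d) = 3 (R(U, d) = (3 + d) - d = 3)
f(w) = 3
p(O) = -52 + O (p(O) = O - 52 = -52 + O)
sqrt(21708 + p(f(8))) = sqrt(21708 + (-52 + 3)) = sqrt(21708 - 49) = sqrt(21659) = 11*sqrt(179)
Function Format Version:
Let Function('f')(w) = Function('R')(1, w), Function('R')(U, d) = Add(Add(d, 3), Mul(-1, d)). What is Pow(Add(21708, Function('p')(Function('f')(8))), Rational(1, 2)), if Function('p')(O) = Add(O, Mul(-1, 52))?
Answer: Mul(11, Pow(179, Rational(1, 2))) ≈ 147.17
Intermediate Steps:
Function('R')(U, d) = 3 (Function('R')(U, d) = Add(Add(3, d), Mul(-1, d)) = 3)
Function('f')(w) = 3
Function('p')(O) = Add(-52, O) (Function('p')(O) = Add(O, -52) = Add(-52, O))
Pow(Add(21708, Function('p')(Function('f')(8))), Rational(1, 2)) = Pow(Add(21708, Add(-52, 3)), Rational(1, 2)) = Pow(Add(21708, -49), Rational(1, 2)) = Pow(21659, Rational(1, 2)) = Mul(11, Pow(179, Rational(1, 2)))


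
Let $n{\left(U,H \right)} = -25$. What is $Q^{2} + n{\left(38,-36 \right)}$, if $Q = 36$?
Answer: $1271$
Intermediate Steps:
$Q^{2} + n{\left(38,-36 \right)} = 36^{2} - 25 = 1296 - 25 = 1271$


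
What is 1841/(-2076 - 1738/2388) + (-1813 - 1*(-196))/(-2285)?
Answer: -1013247669/5665915705 ≈ -0.17883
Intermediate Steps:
1841/(-2076 - 1738/2388) + (-1813 - 1*(-196))/(-2285) = 1841/(-2076 - 1738*1/2388) + (-1813 + 196)*(-1/2285) = 1841/(-2076 - 869/1194) - 1617*(-1/2285) = 1841/(-2479613/1194) + 1617/2285 = 1841*(-1194/2479613) + 1617/2285 = -2198154/2479613 + 1617/2285 = -1013247669/5665915705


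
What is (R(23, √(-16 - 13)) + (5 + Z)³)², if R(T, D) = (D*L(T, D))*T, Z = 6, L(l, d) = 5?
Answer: 1388036 + 306130*I*√29 ≈ 1.388e+6 + 1.6486e+6*I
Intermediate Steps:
R(T, D) = 5*D*T (R(T, D) = (D*5)*T = (5*D)*T = 5*D*T)
(R(23, √(-16 - 13)) + (5 + Z)³)² = (5*√(-16 - 13)*23 + (5 + 6)³)² = (5*√(-29)*23 + 11³)² = (5*(I*√29)*23 + 1331)² = (115*I*√29 + 1331)² = (1331 + 115*I*√29)²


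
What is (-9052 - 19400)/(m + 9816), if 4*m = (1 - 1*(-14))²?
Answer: -37936/13163 ≈ -2.8820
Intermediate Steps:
m = 225/4 (m = (1 - 1*(-14))²/4 = (1 + 14)²/4 = (¼)*15² = (¼)*225 = 225/4 ≈ 56.250)
(-9052 - 19400)/(m + 9816) = (-9052 - 19400)/(225/4 + 9816) = -28452/39489/4 = -28452*4/39489 = -37936/13163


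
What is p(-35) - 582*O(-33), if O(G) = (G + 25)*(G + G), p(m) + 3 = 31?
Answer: -307268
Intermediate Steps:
p(m) = 28 (p(m) = -3 + 31 = 28)
O(G) = 2*G*(25 + G) (O(G) = (25 + G)*(2*G) = 2*G*(25 + G))
p(-35) - 582*O(-33) = 28 - 1164*(-33)*(25 - 33) = 28 - 1164*(-33)*(-8) = 28 - 582*528 = 28 - 307296 = -307268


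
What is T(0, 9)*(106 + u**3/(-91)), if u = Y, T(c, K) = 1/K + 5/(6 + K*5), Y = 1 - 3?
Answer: 102976/4641 ≈ 22.188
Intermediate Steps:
Y = -2
T(c, K) = 1/K + 5/(6 + 5*K)
u = -2
T(0, 9)*(106 + u**3/(-91)) = (2*(3 + 5*9)/(9*(6 + 5*9)))*(106 + (-2)**3/(-91)) = (2*(1/9)*(3 + 45)/(6 + 45))*(106 - 8*(-1/91)) = (2*(1/9)*48/51)*(106 + 8/91) = (2*(1/9)*(1/51)*48)*(9654/91) = (32/153)*(9654/91) = 102976/4641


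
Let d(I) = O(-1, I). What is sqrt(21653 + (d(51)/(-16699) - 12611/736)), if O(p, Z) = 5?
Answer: sqrt(204263534349886342)/3072616 ≈ 147.09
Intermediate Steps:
d(I) = 5
sqrt(21653 + (d(51)/(-16699) - 12611/736)) = sqrt(21653 + (5/(-16699) - 12611/736)) = sqrt(21653 + (5*(-1/16699) - 12611*1/736)) = sqrt(21653 + (-5/16699 - 12611/736)) = sqrt(21653 - 210594769/12290464) = sqrt(265914822223/12290464) = sqrt(204263534349886342)/3072616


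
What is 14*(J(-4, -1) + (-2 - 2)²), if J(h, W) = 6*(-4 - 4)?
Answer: -448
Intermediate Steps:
J(h, W) = -48 (J(h, W) = 6*(-8) = -48)
14*(J(-4, -1) + (-2 - 2)²) = 14*(-48 + (-2 - 2)²) = 14*(-48 + (-4)²) = 14*(-48 + 16) = 14*(-32) = -448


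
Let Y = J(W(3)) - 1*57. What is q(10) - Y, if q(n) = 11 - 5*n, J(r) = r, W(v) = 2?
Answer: 16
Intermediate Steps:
Y = -55 (Y = 2 - 1*57 = 2 - 57 = -55)
q(10) - Y = (11 - 5*10) - 1*(-55) = (11 - 50) + 55 = -39 + 55 = 16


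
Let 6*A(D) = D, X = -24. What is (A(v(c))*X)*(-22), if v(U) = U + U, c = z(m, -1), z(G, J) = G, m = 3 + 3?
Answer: 1056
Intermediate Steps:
m = 6
c = 6
v(U) = 2*U
A(D) = D/6
(A(v(c))*X)*(-22) = (((2*6)/6)*(-24))*(-22) = (((1/6)*12)*(-24))*(-22) = (2*(-24))*(-22) = -48*(-22) = 1056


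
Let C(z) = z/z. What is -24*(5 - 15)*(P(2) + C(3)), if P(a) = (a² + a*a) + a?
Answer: 2640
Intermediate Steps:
P(a) = a + 2*a² (P(a) = (a² + a²) + a = 2*a² + a = a + 2*a²)
C(z) = 1
-24*(5 - 15)*(P(2) + C(3)) = -24*(5 - 15)*(2*(1 + 2*2) + 1) = -(-240)*(2*(1 + 4) + 1) = -(-240)*(2*5 + 1) = -(-240)*(10 + 1) = -(-240)*11 = -24*(-110) = 2640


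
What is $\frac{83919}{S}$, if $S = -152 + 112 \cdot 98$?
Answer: $\frac{2543}{328} \approx 7.7531$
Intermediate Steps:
$S = 10824$ ($S = -152 + 10976 = 10824$)
$\frac{83919}{S} = \frac{83919}{10824} = 83919 \cdot \frac{1}{10824} = \frac{2543}{328}$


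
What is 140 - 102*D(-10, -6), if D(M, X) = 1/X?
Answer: 157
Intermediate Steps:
140 - 102*D(-10, -6) = 140 - 102/(-6) = 140 - 102*(-⅙) = 140 + 17 = 157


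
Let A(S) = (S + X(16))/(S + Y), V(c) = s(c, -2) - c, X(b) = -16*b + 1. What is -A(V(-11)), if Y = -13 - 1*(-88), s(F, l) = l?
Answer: 41/14 ≈ 2.9286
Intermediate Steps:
X(b) = 1 - 16*b
Y = 75 (Y = -13 + 88 = 75)
V(c) = -2 - c
A(S) = (-255 + S)/(75 + S) (A(S) = (S + (1 - 16*16))/(S + 75) = (S + (1 - 256))/(75 + S) = (S - 255)/(75 + S) = (-255 + S)/(75 + S))
-A(V(-11)) = -(-255 + (-2 - 1*(-11)))/(75 + (-2 - 1*(-11))) = -(-255 + (-2 + 11))/(75 + (-2 + 11)) = -(-255 + 9)/(75 + 9) = -(-246)/84 = -1*(-41/14) = 41/14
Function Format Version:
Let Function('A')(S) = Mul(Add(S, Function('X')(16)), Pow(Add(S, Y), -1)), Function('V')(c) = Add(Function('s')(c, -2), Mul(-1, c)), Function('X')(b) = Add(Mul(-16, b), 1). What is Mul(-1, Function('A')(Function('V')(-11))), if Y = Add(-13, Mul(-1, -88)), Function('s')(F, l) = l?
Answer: Rational(41, 14) ≈ 2.9286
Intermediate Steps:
Function('X')(b) = Add(1, Mul(-16, b))
Y = 75 (Y = Add(-13, 88) = 75)
Function('V')(c) = Add(-2, Mul(-1, c))
Function('A')(S) = Mul(Pow(Add(75, S), -1), Add(-255, S)) (Function('A')(S) = Mul(Add(S, Add(1, Mul(-16, 16))), Pow(Add(S, 75), -1)) = Mul(Add(S, Add(1, -256)), Pow(Add(75, S), -1)) = Mul(Add(S, -255), Pow(Add(75, S), -1)) = Mul(Add(-255, S), Pow(Add(75, S), -1)) = Mul(Pow(Add(75, S), -1), Add(-255, S)))
Mul(-1, Function('A')(Function('V')(-11))) = Mul(-1, Mul(Pow(Add(75, Add(-2, Mul(-1, -11))), -1), Add(-255, Add(-2, Mul(-1, -11))))) = Mul(-1, Mul(Pow(Add(75, Add(-2, 11)), -1), Add(-255, Add(-2, 11)))) = Mul(-1, Mul(Pow(Add(75, 9), -1), Add(-255, 9))) = Mul(-1, Mul(Pow(84, -1), -246)) = Mul(-1, Mul(Rational(1, 84), -246)) = Mul(-1, Rational(-41, 14)) = Rational(41, 14)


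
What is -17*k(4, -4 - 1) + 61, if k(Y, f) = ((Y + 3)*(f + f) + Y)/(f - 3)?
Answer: -317/4 ≈ -79.250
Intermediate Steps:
k(Y, f) = (Y + 2*f*(3 + Y))/(-3 + f) (k(Y, f) = ((3 + Y)*(2*f) + Y)/(-3 + f) = (2*f*(3 + Y) + Y)/(-3 + f) = (Y + 2*f*(3 + Y))/(-3 + f))
-17*k(4, -4 - 1) + 61 = -17*(4 + 6*(-4 - 1) + 2*4*(-4 - 1))/(-3 + (-4 - 1)) + 61 = -17*(4 + 6*(-5) + 2*4*(-5))/(-3 - 5) + 61 = -17*(4 - 30 - 40)/(-8) + 61 = -(-17)*(-66)/8 + 61 = -17*33/4 + 61 = -561/4 + 61 = -317/4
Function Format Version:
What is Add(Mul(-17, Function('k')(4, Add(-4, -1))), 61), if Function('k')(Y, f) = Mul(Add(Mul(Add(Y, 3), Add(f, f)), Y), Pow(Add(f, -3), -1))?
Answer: Rational(-317, 4) ≈ -79.250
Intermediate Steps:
Function('k')(Y, f) = Mul(Pow(Add(-3, f), -1), Add(Y, Mul(2, f, Add(3, Y)))) (Function('k')(Y, f) = Mul(Add(Mul(Add(3, Y), Mul(2, f)), Y), Pow(Add(-3, f), -1)) = Mul(Add(Mul(2, f, Add(3, Y)), Y), Pow(Add(-3, f), -1)) = Mul(Add(Y, Mul(2, f, Add(3, Y))), Pow(Add(-3, f), -1)) = Mul(Pow(Add(-3, f), -1), Add(Y, Mul(2, f, Add(3, Y)))))
Add(Mul(-17, Function('k')(4, Add(-4, -1))), 61) = Add(Mul(-17, Mul(Pow(Add(-3, Add(-4, -1)), -1), Add(4, Mul(6, Add(-4, -1)), Mul(2, 4, Add(-4, -1))))), 61) = Add(Mul(-17, Mul(Pow(Add(-3, -5), -1), Add(4, Mul(6, -5), Mul(2, 4, -5)))), 61) = Add(Mul(-17, Mul(Pow(-8, -1), Add(4, -30, -40))), 61) = Add(Mul(-17, Mul(Rational(-1, 8), -66)), 61) = Add(Mul(-17, Rational(33, 4)), 61) = Add(Rational(-561, 4), 61) = Rational(-317, 4)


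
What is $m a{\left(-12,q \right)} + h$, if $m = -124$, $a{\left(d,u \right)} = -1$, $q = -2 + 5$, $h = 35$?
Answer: $159$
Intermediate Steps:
$q = 3$
$m a{\left(-12,q \right)} + h = \left(-124\right) \left(-1\right) + 35 = 124 + 35 = 159$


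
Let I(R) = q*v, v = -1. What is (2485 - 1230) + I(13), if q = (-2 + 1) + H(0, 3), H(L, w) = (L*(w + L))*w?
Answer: 1256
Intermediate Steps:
H(L, w) = L*w*(L + w) (H(L, w) = (L*(L + w))*w = L*w*(L + w))
q = -1 (q = (-2 + 1) + 0*3*(0 + 3) = -1 + 0*3*3 = -1 + 0 = -1)
I(R) = 1 (I(R) = -1*(-1) = 1)
(2485 - 1230) + I(13) = (2485 - 1230) + 1 = 1255 + 1 = 1256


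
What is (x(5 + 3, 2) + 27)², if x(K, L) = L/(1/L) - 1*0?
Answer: 961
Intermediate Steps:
x(K, L) = L² (x(K, L) = L*L + 0 = L² + 0 = L²)
(x(5 + 3, 2) + 27)² = (2² + 27)² = (4 + 27)² = 31² = 961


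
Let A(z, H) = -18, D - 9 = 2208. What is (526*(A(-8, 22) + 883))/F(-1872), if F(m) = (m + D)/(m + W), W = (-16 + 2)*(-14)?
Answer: -152512648/69 ≈ -2.2103e+6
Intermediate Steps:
D = 2217 (D = 9 + 2208 = 2217)
W = 196 (W = -14*(-14) = 196)
F(m) = (2217 + m)/(196 + m) (F(m) = (m + 2217)/(m + 196) = (2217 + m)/(196 + m))
(526*(A(-8, 22) + 883))/F(-1872) = (526*(-18 + 883))/(((2217 - 1872)/(196 - 1872))) = (526*865)/((345/(-1676))) = 454990/((-1/1676*345)) = 454990/(-345/1676) = 454990*(-1676/345) = -152512648/69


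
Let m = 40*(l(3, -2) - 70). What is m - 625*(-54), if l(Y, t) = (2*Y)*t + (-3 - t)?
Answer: 30430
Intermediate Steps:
l(Y, t) = -3 - t + 2*Y*t (l(Y, t) = 2*Y*t + (-3 - t) = -3 - t + 2*Y*t)
m = -3320 (m = 40*((-3 - 1*(-2) + 2*3*(-2)) - 70) = 40*((-3 + 2 - 12) - 70) = 40*(-13 - 70) = 40*(-83) = -3320)
m - 625*(-54) = -3320 - 625*(-54) = -3320 + 33750 = 30430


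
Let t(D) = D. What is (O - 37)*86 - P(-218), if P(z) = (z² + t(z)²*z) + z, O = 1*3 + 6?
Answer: 10310518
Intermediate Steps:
O = 9 (O = 3 + 6 = 9)
P(z) = z + z² + z³ (P(z) = (z² + z²*z) + z = (z² + z³) + z = z + z² + z³)
(O - 37)*86 - P(-218) = (9 - 37)*86 - (-218)*(1 - 218 + (-218)²) = -28*86 - (-218)*(1 - 218 + 47524) = -2408 - (-218)*47307 = -2408 - 1*(-10312926) = -2408 + 10312926 = 10310518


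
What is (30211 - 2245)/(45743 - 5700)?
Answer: 27966/40043 ≈ 0.69840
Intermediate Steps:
(30211 - 2245)/(45743 - 5700) = 27966/40043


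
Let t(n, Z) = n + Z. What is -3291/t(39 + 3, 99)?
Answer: -1097/47 ≈ -23.340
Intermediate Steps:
t(n, Z) = Z + n
-3291/t(39 + 3, 99) = -3291/(99 + (39 + 3)) = -3291/(99 + 42) = -3291/141 = -3291*1/141 = -1097/47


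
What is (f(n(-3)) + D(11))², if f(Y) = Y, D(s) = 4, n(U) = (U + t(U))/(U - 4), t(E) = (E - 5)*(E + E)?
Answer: 289/49 ≈ 5.8980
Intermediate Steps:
t(E) = 2*E*(-5 + E) (t(E) = (-5 + E)*(2*E) = 2*E*(-5 + E))
n(U) = (U + 2*U*(-5 + U))/(-4 + U) (n(U) = (U + 2*U*(-5 + U))/(U - 4) = (U + 2*U*(-5 + U))/(-4 + U))
(f(n(-3)) + D(11))² = (-3*(-9 + 2*(-3))/(-4 - 3) + 4)² = (-3*(-9 - 6)/(-7) + 4)² = (-3*(-⅐)*(-15) + 4)² = (-45/7 + 4)² = (-17/7)² = 289/49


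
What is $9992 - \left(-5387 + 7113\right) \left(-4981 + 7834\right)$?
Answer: $-4914286$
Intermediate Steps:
$9992 - \left(-5387 + 7113\right) \left(-4981 + 7834\right) = 9992 - 1726 \cdot 2853 = 9992 - 4924278 = -4914286$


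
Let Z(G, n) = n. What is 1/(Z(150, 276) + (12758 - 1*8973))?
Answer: 1/4061 ≈ 0.00024624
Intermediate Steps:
1/(Z(150, 276) + (12758 - 1*8973)) = 1/(276 + (12758 - 1*8973)) = 1/(276 + (12758 - 8973)) = 1/(276 + 3785) = 1/4061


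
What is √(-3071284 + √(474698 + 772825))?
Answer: √(-3071284 + √1247523) ≈ 1752.2*I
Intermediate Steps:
√(-3071284 + √(474698 + 772825)) = √(-3071284 + √1247523)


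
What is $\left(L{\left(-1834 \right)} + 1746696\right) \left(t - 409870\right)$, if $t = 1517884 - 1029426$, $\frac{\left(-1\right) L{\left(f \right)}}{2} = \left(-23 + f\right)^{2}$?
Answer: $-404744074776$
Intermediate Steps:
$L{\left(f \right)} = - 2 \left(-23 + f\right)^{2}$
$t = 488458$ ($t = 1517884 - 1029426 = 488458$)
$\left(L{\left(-1834 \right)} + 1746696\right) \left(t - 409870\right) = \left(- 2 \left(-23 - 1834\right)^{2} + 1746696\right) \left(488458 - 409870\right) = \left(- 2 \left(-1857\right)^{2} + 1746696\right) 78588 = \left(\left(-2\right) 3448449 + 1746696\right) 78588 = \left(-6896898 + 1746696\right) 78588 = \left(-5150202\right) 78588 = -404744074776$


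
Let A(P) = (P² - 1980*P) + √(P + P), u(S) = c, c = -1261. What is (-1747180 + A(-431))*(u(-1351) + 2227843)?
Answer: -1576506892698 + 2226582*I*√862 ≈ -1.5765e+12 + 6.5372e+7*I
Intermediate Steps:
u(S) = -1261
A(P) = P² - 1980*P + √2*√P (A(P) = (P² - 1980*P) + √(2*P) = (P² - 1980*P) + √2*√P = P² - 1980*P + √2*√P)
(-1747180 + A(-431))*(u(-1351) + 2227843) = (-1747180 + ((-431)² - 1980*(-431) + √2*√(-431)))*(-1261 + 2227843) = (-1747180 + (185761 + 853380 + √2*(I*√431)))*2226582 = (-1747180 + (185761 + 853380 + I*√862))*2226582 = (-1747180 + (1039141 + I*√862))*2226582 = (-708039 + I*√862)*2226582 = -1576506892698 + 2226582*I*√862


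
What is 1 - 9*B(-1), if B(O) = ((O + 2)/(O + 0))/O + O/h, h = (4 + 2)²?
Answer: -31/4 ≈ -7.7500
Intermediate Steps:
h = 36 (h = 6² = 36)
B(O) = O/36 + (2 + O)/O² (B(O) = ((O + 2)/(O + 0))/O + O/36 = ((2 + O)/O)/O + O*(1/36) = ((2 + O)/O)/O + O/36 = (2 + O)/O² + O/36 = O/36 + (2 + O)/O²)
1 - 9*B(-1) = 1 - 9*(2 - 1 + (1/36)*(-1)³)/(-1)² = 1 - 9*(2 - 1 + (1/36)*(-1)) = 1 - 9*(2 - 1 - 1/36) = 1 - 9*35/36 = 1 - 35/4 = -31/4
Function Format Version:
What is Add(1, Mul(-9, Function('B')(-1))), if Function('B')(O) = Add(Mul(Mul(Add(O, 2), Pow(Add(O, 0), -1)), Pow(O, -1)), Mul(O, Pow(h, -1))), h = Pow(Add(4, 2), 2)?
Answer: Rational(-31, 4) ≈ -7.7500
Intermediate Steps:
h = 36 (h = Pow(6, 2) = 36)
Function('B')(O) = Add(Mul(Rational(1, 36), O), Mul(Pow(O, -2), Add(2, O))) (Function('B')(O) = Add(Mul(Mul(Add(O, 2), Pow(Add(O, 0), -1)), Pow(O, -1)), Mul(O, Pow(36, -1))) = Add(Mul(Mul(Add(2, O), Pow(O, -1)), Pow(O, -1)), Mul(O, Rational(1, 36))) = Add(Mul(Mul(Pow(O, -1), Add(2, O)), Pow(O, -1)), Mul(Rational(1, 36), O)) = Add(Mul(Pow(O, -2), Add(2, O)), Mul(Rational(1, 36), O)) = Add(Mul(Rational(1, 36), O), Mul(Pow(O, -2), Add(2, O))))
Add(1, Mul(-9, Function('B')(-1))) = Add(1, Mul(-9, Mul(Pow(-1, -2), Add(2, -1, Mul(Rational(1, 36), Pow(-1, 3)))))) = Add(1, Mul(-9, Mul(1, Add(2, -1, Mul(Rational(1, 36), -1))))) = Add(1, Mul(-9, Mul(1, Add(2, -1, Rational(-1, 36))))) = Add(1, Mul(-9, Mul(1, Rational(35, 36)))) = Add(1, Mul(-9, Rational(35, 36))) = Add(1, Rational(-35, 4)) = Rational(-31, 4)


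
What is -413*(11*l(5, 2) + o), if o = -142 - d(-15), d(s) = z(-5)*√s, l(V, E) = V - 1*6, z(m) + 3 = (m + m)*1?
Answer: 63189 - 5369*I*√15 ≈ 63189.0 - 20794.0*I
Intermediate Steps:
z(m) = -3 + 2*m (z(m) = -3 + (m + m)*1 = -3 + (2*m)*1 = -3 + 2*m)
l(V, E) = -6 + V (l(V, E) = V - 6 = -6 + V)
d(s) = -13*√s (d(s) = (-3 + 2*(-5))*√s = (-3 - 10)*√s = -13*√s)
o = -142 + 13*I*√15 (o = -142 - (-13)*√(-15) = -142 - (-13)*I*√15 = -142 + 13*I*√15 ≈ -142.0 + 50.349*I)
-413*(11*l(5, 2) + o) = -413*(11*(-6 + 5) + (-142 + 13*I*√15)) = -413*(11*(-1) + (-142 + 13*I*√15)) = -413*(-11 + (-142 + 13*I*√15)) = -413*(-153 + 13*I*√15) = 63189 - 5369*I*√15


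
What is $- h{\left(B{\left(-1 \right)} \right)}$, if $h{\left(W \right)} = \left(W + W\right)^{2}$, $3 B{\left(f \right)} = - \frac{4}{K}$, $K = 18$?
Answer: $- \frac{16}{729} \approx -0.021948$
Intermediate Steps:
$B{\left(f \right)} = - \frac{2}{27}$ ($B{\left(f \right)} = \frac{\left(-4\right) \frac{1}{18}}{3} = \frac{1}{3} \left(- \frac{2}{9}\right) = - \frac{2}{27}$)
$h{\left(W \right)} = 4 W^{2}$ ($h{\left(W \right)} = \left(2 W\right)^{2} = 4 W^{2}$)
$- h{\left(B{\left(-1 \right)} \right)} = - 4 \left(- \frac{2}{27}\right)^{2} = - \frac{4 \cdot 4}{729} = \left(-1\right) \frac{16}{729} = - \frac{16}{729}$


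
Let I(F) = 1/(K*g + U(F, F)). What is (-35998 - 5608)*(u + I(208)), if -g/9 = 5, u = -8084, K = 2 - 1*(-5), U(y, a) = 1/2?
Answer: 211559769828/629 ≈ 3.3634e+8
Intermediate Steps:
U(y, a) = ½
K = 7 (K = 2 + 5 = 7)
g = -45 (g = -9*5 = -45)
I(F) = -2/629 (I(F) = 1/(7*(-45) + ½) = 1/(-315 + ½) = 1/(-629/2) = -2/629)
(-35998 - 5608)*(u + I(208)) = (-35998 - 5608)*(-8084 - 2/629) = -41606*(-5084838/629) = 211559769828/629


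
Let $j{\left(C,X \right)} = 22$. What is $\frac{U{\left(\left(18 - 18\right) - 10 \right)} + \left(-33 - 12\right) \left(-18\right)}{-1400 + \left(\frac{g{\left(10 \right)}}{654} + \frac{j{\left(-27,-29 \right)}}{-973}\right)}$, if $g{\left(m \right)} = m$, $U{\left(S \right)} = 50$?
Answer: $- \frac{273627060}{445441729} \approx -0.61428$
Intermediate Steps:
$\frac{U{\left(\left(18 - 18\right) - 10 \right)} + \left(-33 - 12\right) \left(-18\right)}{-1400 + \left(\frac{g{\left(10 \right)}}{654} + \frac{j{\left(-27,-29 \right)}}{-973}\right)} = \frac{50 + \left(-33 - 12\right) \left(-18\right)}{-1400 + \left(\frac{10}{654} + \frac{22}{-973}\right)} = \frac{50 - -810}{-1400 + \left(10 \cdot \frac{1}{654} + 22 \left(- \frac{1}{973}\right)\right)} = \frac{50 + 810}{-1400 + \left(\frac{5}{327} - \frac{22}{973}\right)} = \frac{860}{-1400 - \frac{2329}{318171}} = \frac{860}{- \frac{445441729}{318171}} = 860 \left(- \frac{318171}{445441729}\right) = - \frac{273627060}{445441729}$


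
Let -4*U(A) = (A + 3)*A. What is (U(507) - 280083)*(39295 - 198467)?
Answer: 54870647286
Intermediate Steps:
U(A) = -A*(3 + A)/4 (U(A) = -(A + 3)*A/4 = -(3 + A)*A/4 = -A*(3 + A)/4)
(U(507) - 280083)*(39295 - 198467) = (-¼*507*(3 + 507) - 280083)*(39295 - 198467) = (-¼*507*510 - 280083)*(-159172) = (-129285/2 - 280083)*(-159172) = -689451/2*(-159172) = 54870647286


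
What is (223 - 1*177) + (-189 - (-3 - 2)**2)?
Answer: -168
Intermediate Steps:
(223 - 1*177) + (-189 - (-3 - 2)**2) = (223 - 177) + (-189 - 1*(-5)**2) = 46 + (-189 - 1*25) = 46 + (-189 - 25) = 46 - 214 = -168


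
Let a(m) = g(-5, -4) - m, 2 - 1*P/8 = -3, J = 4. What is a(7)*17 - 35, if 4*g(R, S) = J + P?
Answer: 33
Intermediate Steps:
P = 40 (P = 16 - 8*(-3) = 16 + 24 = 40)
g(R, S) = 11 (g(R, S) = (4 + 40)/4 = (¼)*44 = 11)
a(m) = 11 - m
a(7)*17 - 35 = (11 - 1*7)*17 - 35 = (11 - 7)*17 - 35 = 4*17 - 35 = 68 - 35 = 33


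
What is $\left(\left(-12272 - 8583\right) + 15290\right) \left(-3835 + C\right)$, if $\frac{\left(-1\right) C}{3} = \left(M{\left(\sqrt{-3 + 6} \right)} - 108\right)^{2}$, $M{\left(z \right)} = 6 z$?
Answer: $217875315 - 21636720 \sqrt{3} \approx 1.804 \cdot 10^{8}$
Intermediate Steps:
$C = - 3 \left(-108 + 6 \sqrt{3}\right)^{2}$ ($C = - 3 \left(6 \sqrt{-3 + 6} - 108\right)^{2} = - 3 \left(6 \sqrt{3} - 108\right)^{2} = - 3 \left(-108 + 6 \sqrt{3}\right)^{2} \approx -28582.0$)
$\left(\left(-12272 - 8583\right) + 15290\right) \left(-3835 + C\right) = \left(\left(-12272 - 8583\right) + 15290\right) \left(-3835 - \left(35316 - 3888 \sqrt{3}\right)\right) = \left(\left(-12272 - 8583\right) + 15290\right) \left(-39151 + 3888 \sqrt{3}\right) = \left(-20855 + 15290\right) \left(-39151 + 3888 \sqrt{3}\right) = - 5565 \left(-39151 + 3888 \sqrt{3}\right) = 217875315 - 21636720 \sqrt{3}$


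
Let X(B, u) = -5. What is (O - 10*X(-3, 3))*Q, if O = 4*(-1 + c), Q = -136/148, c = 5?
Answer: -2244/37 ≈ -60.649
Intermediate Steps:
Q = -34/37 (Q = -136*1/148 = -34/37 ≈ -0.91892)
O = 16 (O = 4*(-1 + 5) = 4*4 = 16)
(O - 10*X(-3, 3))*Q = (16 - 10*(-5))*(-34/37) = (16 + 50)*(-34/37) = 66*(-34/37) = -2244/37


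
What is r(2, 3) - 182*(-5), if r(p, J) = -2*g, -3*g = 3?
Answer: 912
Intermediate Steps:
g = -1 (g = -1/3*3 = -1)
r(p, J) = 2 (r(p, J) = -2*(-1) = 2)
r(2, 3) - 182*(-5) = 2 - 182*(-5) = 2 - 91*(-10) = 2 + 910 = 912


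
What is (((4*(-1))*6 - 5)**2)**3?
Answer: 594823321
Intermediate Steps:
(((4*(-1))*6 - 5)**2)**3 = ((-4*6 - 5)**2)**3 = ((-24 - 5)**2)**3 = ((-29)**2)**3 = 841**3 = 594823321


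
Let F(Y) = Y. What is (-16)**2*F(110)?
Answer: 28160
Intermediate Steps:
(-16)**2*F(110) = (-16)**2*110 = 256*110 = 28160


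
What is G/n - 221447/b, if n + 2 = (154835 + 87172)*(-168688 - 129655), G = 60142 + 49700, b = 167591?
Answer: -15988734160791763/12100253612093173 ≈ -1.3214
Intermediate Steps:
G = 109842
n = -72201094403 (n = -2 + (154835 + 87172)*(-168688 - 129655) = -2 + 242007*(-298343) = -2 - 72201094401 = -72201094403)
G/n - 221447/b = 109842/(-72201094403) - 221447/167591 = 109842*(-1/72201094403) - 221447*1/167591 = -109842/72201094403 - 221447/167591 = -15988734160791763/12100253612093173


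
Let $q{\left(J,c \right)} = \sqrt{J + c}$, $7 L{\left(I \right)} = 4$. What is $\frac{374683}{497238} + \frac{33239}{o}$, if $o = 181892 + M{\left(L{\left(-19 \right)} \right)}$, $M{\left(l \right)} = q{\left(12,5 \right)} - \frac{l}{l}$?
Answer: $\frac{7701188491210987}{8225394498171816} - \frac{33239 \sqrt{17}}{33084335864} \approx 0.93627$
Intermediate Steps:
$L{\left(I \right)} = \frac{4}{7}$ ($L{\left(I \right)} = \frac{1}{7} \cdot 4 = \frac{4}{7}$)
$M{\left(l \right)} = -1 + \sqrt{17}$ ($M{\left(l \right)} = \sqrt{12 + 5} - \frac{l}{l} = \sqrt{17} - 1 = -1 + \sqrt{17}$)
$o = 181891 + \sqrt{17}$ ($o = 181892 - \left(1 - \sqrt{17}\right) = 181891 + \sqrt{17} \approx 1.819 \cdot 10^{5}$)
$\frac{374683}{497238} + \frac{33239}{o} = \frac{374683}{497238} + \frac{33239}{181891 + \sqrt{17}}$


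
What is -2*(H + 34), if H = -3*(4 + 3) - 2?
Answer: -22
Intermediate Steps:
H = -23 (H = -3*7 - 2 = -21 - 2 = -23)
-2*(H + 34) = -2*(-23 + 34) = -2*11 = -22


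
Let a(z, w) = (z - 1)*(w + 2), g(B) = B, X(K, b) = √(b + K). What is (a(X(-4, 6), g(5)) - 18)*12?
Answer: -300 + 84*√2 ≈ -181.21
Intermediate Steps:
X(K, b) = √(K + b)
a(z, w) = (-1 + z)*(2 + w)
(a(X(-4, 6), g(5)) - 18)*12 = ((-2 - 1*5 + 2*√(-4 + 6) + 5*√(-4 + 6)) - 18)*12 = ((-2 - 5 + 2*√2 + 5*√2) - 18)*12 = ((-7 + 7*√2) - 18)*12 = (-25 + 7*√2)*12 = -300 + 84*√2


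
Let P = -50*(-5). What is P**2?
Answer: 62500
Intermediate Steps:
P = 250
P**2 = 250**2 = 62500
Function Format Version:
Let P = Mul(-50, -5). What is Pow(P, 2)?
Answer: 62500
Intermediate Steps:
P = 250
Pow(P, 2) = Pow(250, 2) = 62500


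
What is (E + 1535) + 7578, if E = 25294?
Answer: 34407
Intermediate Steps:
(E + 1535) + 7578 = (25294 + 1535) + 7578 = 26829 + 7578 = 34407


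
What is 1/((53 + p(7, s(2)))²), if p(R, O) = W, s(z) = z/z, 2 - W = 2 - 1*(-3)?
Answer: 1/2500 ≈ 0.00040000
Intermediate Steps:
W = -3 (W = 2 - (2 - 1*(-3)) = 2 - (2 + 3) = 2 - 1*5 = 2 - 5 = -3)
s(z) = 1
p(R, O) = -3
1/((53 + p(7, s(2)))²) = 1/((53 - 3)²) = 1/(50²) = 1/2500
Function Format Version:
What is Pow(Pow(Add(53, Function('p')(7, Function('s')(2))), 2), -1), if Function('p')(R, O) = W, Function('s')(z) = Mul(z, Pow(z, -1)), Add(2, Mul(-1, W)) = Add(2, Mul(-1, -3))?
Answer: Rational(1, 2500) ≈ 0.00040000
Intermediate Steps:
W = -3 (W = Add(2, Mul(-1, Add(2, Mul(-1, -3)))) = Add(2, Mul(-1, Add(2, 3))) = Add(2, Mul(-1, 5)) = Add(2, -5) = -3)
Function('s')(z) = 1
Function('p')(R, O) = -3
Pow(Pow(Add(53, Function('p')(7, Function('s')(2))), 2), -1) = Pow(Pow(Add(53, -3), 2), -1) = Pow(Pow(50, 2), -1) = Pow(2500, -1) = Rational(1, 2500)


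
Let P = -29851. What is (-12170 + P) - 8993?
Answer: -51014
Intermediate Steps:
(-12170 + P) - 8993 = (-12170 - 29851) - 8993 = -42021 - 8993 = -51014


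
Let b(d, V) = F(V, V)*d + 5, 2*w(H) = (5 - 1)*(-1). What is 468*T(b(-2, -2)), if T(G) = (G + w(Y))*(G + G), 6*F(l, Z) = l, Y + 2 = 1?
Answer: 19448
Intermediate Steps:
Y = -1 (Y = -2 + 1 = -1)
F(l, Z) = l/6
w(H) = -2 (w(H) = ((5 - 1)*(-1))/2 = (4*(-1))/2 = (½)*(-4) = -2)
b(d, V) = 5 + V*d/6 (b(d, V) = (V/6)*d + 5 = V*d/6 + 5 = 5 + V*d/6)
T(G) = 2*G*(-2 + G) (T(G) = (G - 2)*(G + G) = (-2 + G)*(2*G) = 2*G*(-2 + G))
468*T(b(-2, -2)) = 468*(2*(5 + (⅙)*(-2)*(-2))*(-2 + (5 + (⅙)*(-2)*(-2)))) = 468*(2*(5 + ⅔)*(-2 + (5 + ⅔))) = 468*(2*(17/3)*(-2 + 17/3)) = 468*(2*(17/3)*(11/3)) = 468*(374/9) = 19448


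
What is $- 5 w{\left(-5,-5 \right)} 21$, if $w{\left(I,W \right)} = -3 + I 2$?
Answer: $1365$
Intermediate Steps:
$w{\left(I,W \right)} = -3 + 2 I$
$- 5 w{\left(-5,-5 \right)} 21 = - 5 \left(-3 + 2 \left(-5\right)\right) 21 = - 5 \left(-3 - 10\right) 21 = \left(-5\right) \left(-13\right) 21 = 65 \cdot 21 = 1365$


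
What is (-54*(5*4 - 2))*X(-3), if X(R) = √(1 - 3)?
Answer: -972*I*√2 ≈ -1374.6*I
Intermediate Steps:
X(R) = I*√2 (X(R) = √(-2) = I*√2)
(-54*(5*4 - 2))*X(-3) = (-54*(5*4 - 2))*(I*√2) = (-54*(20 - 2))*(I*√2) = (-54*18)*(I*√2) = -972*I*√2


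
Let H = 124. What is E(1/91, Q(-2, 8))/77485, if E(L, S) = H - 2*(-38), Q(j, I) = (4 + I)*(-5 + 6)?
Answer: 40/15497 ≈ 0.0025811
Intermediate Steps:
Q(j, I) = 4 + I (Q(j, I) = (4 + I)*1 = 4 + I)
E(L, S) = 200 (E(L, S) = 124 - 2*(-38) = 124 - 1*(-76) = 124 + 76 = 200)
E(1/91, Q(-2, 8))/77485 = 200/77485 = 200*(1/77485) = 40/15497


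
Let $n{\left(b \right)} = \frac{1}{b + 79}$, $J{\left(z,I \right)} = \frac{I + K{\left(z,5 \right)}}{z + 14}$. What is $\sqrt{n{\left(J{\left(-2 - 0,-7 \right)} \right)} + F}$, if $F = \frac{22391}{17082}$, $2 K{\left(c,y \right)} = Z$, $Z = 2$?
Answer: $\frac{\sqrt{1057716504286}}{893958} \approx 1.1504$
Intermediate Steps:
$K{\left(c,y \right)} = 1$ ($K{\left(c,y \right)} = \frac{1}{2} \cdot 2 = 1$)
$F = \frac{22391}{17082}$ ($F = 22391 \cdot \frac{1}{17082} = \frac{22391}{17082} \approx 1.3108$)
$J{\left(z,I \right)} = \frac{1 + I}{14 + z}$ ($J{\left(z,I \right)} = \frac{I + 1}{z + 14} = \frac{1 + I}{14 + z}$)
$n{\left(b \right)} = \frac{1}{79 + b}$
$\sqrt{n{\left(J{\left(-2 - 0,-7 \right)} \right)} + F} = \sqrt{\frac{1}{79 + \frac{1 - 7}{14 - 2}} + \frac{22391}{17082}} = \sqrt{\frac{1}{79 + \frac{1}{14 + \left(-2 + 0\right)} \left(-6\right)} + \frac{22391}{17082}} = \sqrt{\frac{1}{79 + \frac{1}{14 - 2} \left(-6\right)} + \frac{22391}{17082}} = \sqrt{\frac{1}{79 + \frac{1}{12} \left(-6\right)} + \frac{22391}{17082}} = \sqrt{\frac{1}{79 - \frac{1}{2}} + \frac{22391}{17082}} = \sqrt{\frac{1}{\frac{157}{2}} + \frac{22391}{17082}} = \sqrt{\frac{2}{157} + \frac{22391}{17082}} = \sqrt{\frac{3549551}{2681874}} = \frac{\sqrt{1057716504286}}{893958}$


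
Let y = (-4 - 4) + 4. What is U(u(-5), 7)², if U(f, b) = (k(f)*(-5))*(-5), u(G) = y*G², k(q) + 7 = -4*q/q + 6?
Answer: 15625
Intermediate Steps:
k(q) = -5 (k(q) = -7 + (-4*q/q + 6) = -7 + (-4*1 + 6) = -7 + (-4 + 6) = -7 + 2 = -5)
y = -4 (y = -8 + 4 = -4)
u(G) = -4*G²
U(f, b) = -125 (U(f, b) = -5*(-5)*(-5) = 25*(-5) = -125)
U(u(-5), 7)² = (-125)² = 15625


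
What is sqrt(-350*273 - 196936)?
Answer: I*sqrt(292486) ≈ 540.82*I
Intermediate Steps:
sqrt(-350*273 - 196936) = sqrt(-95550 - 196936) = sqrt(-292486) = I*sqrt(292486)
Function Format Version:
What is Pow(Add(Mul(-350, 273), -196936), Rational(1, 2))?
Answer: Mul(I, Pow(292486, Rational(1, 2))) ≈ Mul(540.82, I)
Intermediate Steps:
Pow(Add(Mul(-350, 273), -196936), Rational(1, 2)) = Pow(Add(-95550, -196936), Rational(1, 2)) = Pow(-292486, Rational(1, 2)) = Mul(I, Pow(292486, Rational(1, 2)))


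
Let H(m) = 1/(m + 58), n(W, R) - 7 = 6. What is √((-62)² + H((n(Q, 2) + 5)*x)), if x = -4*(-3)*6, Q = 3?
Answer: √7047268058/1354 ≈ 62.000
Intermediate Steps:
n(W, R) = 13 (n(W, R) = 7 + 6 = 13)
x = 72 (x = 12*6 = 72)
H(m) = 1/(58 + m)
√((-62)² + H((n(Q, 2) + 5)*x)) = √((-62)² + 1/(58 + (13 + 5)*72)) = √(3844 + 1/(58 + 18*72)) = √(3844 + 1/(58 + 1296)) = √(3844 + 1/1354) = √(5204777/1354) = √7047268058/1354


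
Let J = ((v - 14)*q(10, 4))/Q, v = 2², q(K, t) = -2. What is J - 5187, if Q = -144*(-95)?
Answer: -3547907/684 ≈ -5187.0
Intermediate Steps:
Q = 13680
v = 4
J = 1/684 (J = ((4 - 14)*(-2))/13680 = -10*(-2)*(1/13680) = 20*(1/13680) = 1/684 ≈ 0.0014620)
J - 5187 = 1/684 - 5187 = -3547907/684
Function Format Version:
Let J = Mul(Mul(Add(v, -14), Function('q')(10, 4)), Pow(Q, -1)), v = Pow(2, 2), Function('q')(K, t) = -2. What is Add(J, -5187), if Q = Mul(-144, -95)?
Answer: Rational(-3547907, 684) ≈ -5187.0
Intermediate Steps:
Q = 13680
v = 4
J = Rational(1, 684) (J = Mul(Mul(Add(4, -14), -2), Pow(13680, -1)) = Mul(Mul(-10, -2), Rational(1, 13680)) = Mul(20, Rational(1, 13680)) = Rational(1, 684) ≈ 0.0014620)
Add(J, -5187) = Add(Rational(1, 684), -5187) = Rational(-3547907, 684)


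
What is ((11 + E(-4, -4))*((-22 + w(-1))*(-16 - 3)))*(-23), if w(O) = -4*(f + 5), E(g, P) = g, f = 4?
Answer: -177422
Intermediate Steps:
w(O) = -36 (w(O) = -4*(4 + 5) = -4*9 = -36)
((11 + E(-4, -4))*((-22 + w(-1))*(-16 - 3)))*(-23) = ((11 - 4)*((-22 - 36)*(-16 - 3)))*(-23) = (7*(-58*(-19)))*(-23) = (7*1102)*(-23) = 7714*(-23) = -177422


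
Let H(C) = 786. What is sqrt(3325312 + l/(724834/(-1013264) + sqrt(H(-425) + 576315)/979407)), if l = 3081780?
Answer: 4*sqrt(-21802748533170462 - 105294341824*sqrt(577101))/sqrt(354953746719 - 506632*sqrt(577101)) ≈ 993.71*I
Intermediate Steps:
sqrt(3325312 + l/(724834/(-1013264) + sqrt(H(-425) + 576315)/979407)) = sqrt(3325312 + 3081780/(724834/(-1013264) + sqrt(786 + 576315)/979407)) = sqrt(3325312 + 3081780/(724834*(-1/1013264) + sqrt(577101)*(1/979407))) = sqrt(3325312 + 3081780/(-362417/506632 + sqrt(577101)/979407))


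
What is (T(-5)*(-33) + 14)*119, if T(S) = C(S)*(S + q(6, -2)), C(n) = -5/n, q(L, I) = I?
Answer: 29155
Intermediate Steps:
T(S) = -5*(-2 + S)/S (T(S) = (-5/S)*(S - 2) = (-5/S)*(-2 + S) = -5*(-2 + S)/S)
(T(-5)*(-33) + 14)*119 = ((-5 + 10/(-5))*(-33) + 14)*119 = ((-5 + 10*(-⅕))*(-33) + 14)*119 = ((-5 - 2)*(-33) + 14)*119 = (-7*(-33) + 14)*119 = (231 + 14)*119 = 245*119 = 29155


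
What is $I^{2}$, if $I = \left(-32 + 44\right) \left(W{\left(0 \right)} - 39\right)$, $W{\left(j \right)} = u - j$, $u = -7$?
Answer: $304704$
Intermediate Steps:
$W{\left(j \right)} = -7 - j$
$I = -552$ ($I = \left(-32 + 44\right) \left(\left(-7 - 0\right) - 39\right) = 12 \left(\left(-7 + 0\right) - 39\right) = 12 \left(-7 - 39\right) = 12 \left(-46\right) = -552$)
$I^{2} = \left(-552\right)^{2} = 304704$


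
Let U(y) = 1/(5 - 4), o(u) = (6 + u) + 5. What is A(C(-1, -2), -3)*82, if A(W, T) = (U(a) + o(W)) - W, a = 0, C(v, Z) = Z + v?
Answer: 984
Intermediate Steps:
o(u) = 11 + u
U(y) = 1 (U(y) = 1/1 = 1)
A(W, T) = 12 (A(W, T) = (1 + (11 + W)) - W = (12 + W) - W = 12)
A(C(-1, -2), -3)*82 = 12*82 = 984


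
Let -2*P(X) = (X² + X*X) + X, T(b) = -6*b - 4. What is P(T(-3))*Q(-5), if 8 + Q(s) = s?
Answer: 2639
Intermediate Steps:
Q(s) = -8 + s
T(b) = -4 - 6*b
P(X) = -X² - X/2 (P(X) = -((X² + X*X) + X)/2 = -((X² + X²) + X)/2 = -(2*X² + X)/2 = -(X + 2*X²)/2 = -X² - X/2)
P(T(-3))*Q(-5) = (-(-4 - 6*(-3))*(½ + (-4 - 6*(-3))))*(-8 - 5) = -(-4 + 18)*(½ + (-4 + 18))*(-13) = -1*14*(½ + 14)*(-13) = -1*14*29/2*(-13) = -203*(-13) = 2639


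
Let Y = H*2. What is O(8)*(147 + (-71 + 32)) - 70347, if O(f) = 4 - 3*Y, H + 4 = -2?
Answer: -66027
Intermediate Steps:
H = -6 (H = -4 - 2 = -6)
Y = -12 (Y = -6*2 = -12)
O(f) = 40 (O(f) = 4 - 3*(-12) = 4 + 36 = 40)
O(8)*(147 + (-71 + 32)) - 70347 = 40*(147 + (-71 + 32)) - 70347 = 40*(147 - 39) - 70347 = 40*108 - 70347 = 4320 - 70347 = -66027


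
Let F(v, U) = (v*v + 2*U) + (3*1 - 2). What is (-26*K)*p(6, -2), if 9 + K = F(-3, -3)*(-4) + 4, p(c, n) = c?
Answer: 3276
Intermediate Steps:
F(v, U) = 1 + v² + 2*U (F(v, U) = (v² + 2*U) + (3 - 2) = (v² + 2*U) + 1 = 1 + v² + 2*U)
K = -21 (K = -9 + ((1 + (-3)² + 2*(-3))*(-4) + 4) = -9 + ((1 + 9 - 6)*(-4) + 4) = -9 + (4*(-4) + 4) = -9 + (-16 + 4) = -9 - 12 = -21)
(-26*K)*p(6, -2) = -26*(-21)*6 = 546*6 = 3276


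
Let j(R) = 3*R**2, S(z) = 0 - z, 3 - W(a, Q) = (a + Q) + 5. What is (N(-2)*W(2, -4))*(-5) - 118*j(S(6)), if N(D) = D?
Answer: -12744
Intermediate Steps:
W(a, Q) = -2 - Q - a (W(a, Q) = 3 - ((a + Q) + 5) = 3 - ((Q + a) + 5) = 3 - (5 + Q + a) = 3 + (-5 - Q - a) = -2 - Q - a)
S(z) = -z
(N(-2)*W(2, -4))*(-5) - 118*j(S(6)) = -2*(-2 - 1*(-4) - 1*2)*(-5) - 354*(-1*6)**2 = -2*(-2 + 4 - 2)*(-5) - 354*(-6)**2 = -2*0*(-5) - 354*36 = 0*(-5) - 118*108 = 0 - 12744 = -12744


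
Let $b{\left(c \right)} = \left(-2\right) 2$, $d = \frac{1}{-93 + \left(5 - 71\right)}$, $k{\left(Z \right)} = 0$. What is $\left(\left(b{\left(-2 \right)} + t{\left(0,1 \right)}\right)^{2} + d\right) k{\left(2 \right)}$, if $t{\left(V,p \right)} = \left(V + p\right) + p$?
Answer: $0$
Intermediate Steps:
$t{\left(V,p \right)} = V + 2 p$
$d = - \frac{1}{159}$ ($d = \frac{1}{-93 + \left(5 - 71\right)} = \frac{1}{-93 - 66} = \frac{1}{-159} = - \frac{1}{159} \approx -0.0062893$)
$b{\left(c \right)} = -4$
$\left(\left(b{\left(-2 \right)} + t{\left(0,1 \right)}\right)^{2} + d\right) k{\left(2 \right)} = \left(\left(-4 + \left(0 + 2 \cdot 1\right)\right)^{2} - \frac{1}{159}\right) 0 = \left(\left(-4 + \left(0 + 2\right)\right)^{2} - \frac{1}{159}\right) 0 = \left(\left(-4 + 2\right)^{2} - \frac{1}{159}\right) 0 = \left(\left(-2\right)^{2} - \frac{1}{159}\right) 0 = \left(4 - \frac{1}{159}\right) 0 = \frac{635}{159} \cdot 0 = 0$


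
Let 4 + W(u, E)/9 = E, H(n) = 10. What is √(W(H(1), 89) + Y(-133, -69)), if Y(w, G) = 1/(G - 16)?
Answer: 16*√21590/85 ≈ 27.658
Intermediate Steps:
W(u, E) = -36 + 9*E
Y(w, G) = 1/(-16 + G)
√(W(H(1), 89) + Y(-133, -69)) = √((-36 + 9*89) + 1/(-16 - 69)) = √((-36 + 801) + 1/(-85)) = √(765 - 1/85) = √(65024/85) = 16*√21590/85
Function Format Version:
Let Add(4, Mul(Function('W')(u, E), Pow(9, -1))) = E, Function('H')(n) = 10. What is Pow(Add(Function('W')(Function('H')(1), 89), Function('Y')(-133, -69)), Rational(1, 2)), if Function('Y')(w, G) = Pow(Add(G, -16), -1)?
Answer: Mul(Rational(16, 85), Pow(21590, Rational(1, 2))) ≈ 27.658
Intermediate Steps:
Function('W')(u, E) = Add(-36, Mul(9, E))
Function('Y')(w, G) = Pow(Add(-16, G), -1)
Pow(Add(Function('W')(Function('H')(1), 89), Function('Y')(-133, -69)), Rational(1, 2)) = Pow(Add(Add(-36, Mul(9, 89)), Pow(Add(-16, -69), -1)), Rational(1, 2)) = Pow(Add(Add(-36, 801), Pow(-85, -1)), Rational(1, 2)) = Pow(Add(765, Rational(-1, 85)), Rational(1, 2)) = Pow(Rational(65024, 85), Rational(1, 2)) = Mul(Rational(16, 85), Pow(21590, Rational(1, 2)))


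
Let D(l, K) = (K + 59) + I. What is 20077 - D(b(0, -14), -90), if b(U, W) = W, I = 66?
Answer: 20042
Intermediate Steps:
D(l, K) = 125 + K (D(l, K) = (K + 59) + 66 = (59 + K) + 66 = 125 + K)
20077 - D(b(0, -14), -90) = 20077 - (125 - 90) = 20077 - 1*35 = 20077 - 35 = 20042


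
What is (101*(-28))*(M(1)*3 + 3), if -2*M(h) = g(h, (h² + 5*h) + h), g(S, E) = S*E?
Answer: 21210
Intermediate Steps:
g(S, E) = E*S
M(h) = -h*(h² + 6*h)/2 (M(h) = -((h² + 5*h) + h)*h/2 = -(h² + 6*h)*h/2 = -h*(h² + 6*h)/2)
(101*(-28))*(M(1)*3 + 3) = (101*(-28))*(((½)*1²*(-6 - 1*1))*3 + 3) = -2828*(((½)*1*(-6 - 1))*3 + 3) = -2828*(((½)*1*(-7))*3 + 3) = -2828*(-7/2*3 + 3) = -2828*(-21/2 + 3) = -2828*(-15/2) = 21210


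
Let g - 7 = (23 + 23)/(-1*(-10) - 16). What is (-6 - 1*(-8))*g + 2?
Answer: ⅔ ≈ 0.66667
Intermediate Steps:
g = -⅔ (g = 7 + (23 + 23)/(-1*(-10) - 16) = 7 + 46/(10 - 16) = 7 + 46/(-6) = 7 + 46*(-⅙) = 7 - 23/3 = -⅔ ≈ -0.66667)
(-6 - 1*(-8))*g + 2 = (-6 - 1*(-8))*(-⅔) + 2 = (-6 + 8)*(-⅔) + 2 = 2*(-⅔) + 2 = -4/3 + 2 = ⅔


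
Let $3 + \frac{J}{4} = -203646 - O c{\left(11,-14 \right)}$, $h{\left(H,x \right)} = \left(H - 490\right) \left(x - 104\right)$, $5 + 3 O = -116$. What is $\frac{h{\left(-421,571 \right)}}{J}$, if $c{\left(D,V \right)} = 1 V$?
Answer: $\frac{1276311}{2450564} \approx 0.52082$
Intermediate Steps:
$c{\left(D,V \right)} = V$
$O = - \frac{121}{3}$ ($O = - \frac{5}{3} + \frac{1}{3} \left(-116\right) = - \frac{5}{3} - \frac{116}{3} = - \frac{121}{3} \approx -40.333$)
$h{\left(H,x \right)} = \left(-490 + H\right) \left(-104 + x\right)$
$J = - \frac{2450564}{3}$ ($J = -12 + 4 \left(-203646 - \left(- \frac{121}{3}\right) \left(-14\right)\right) = -12 + 4 \left(-203646 - \frac{1694}{3}\right) = -12 + 4 \left(- \frac{612632}{3}\right) = -12 - \frac{2450528}{3} = - \frac{2450564}{3} \approx -8.1686 \cdot 10^{5}$)
$\frac{h{\left(-421,571 \right)}}{J} = \frac{50960 - 279790 - -43784 - 240391}{- \frac{2450564}{3}} = \left(50960 - 279790 + 43784 - 240391\right) \left(- \frac{3}{2450564}\right) = \left(-425437\right) \left(- \frac{3}{2450564}\right) = \frac{1276311}{2450564}$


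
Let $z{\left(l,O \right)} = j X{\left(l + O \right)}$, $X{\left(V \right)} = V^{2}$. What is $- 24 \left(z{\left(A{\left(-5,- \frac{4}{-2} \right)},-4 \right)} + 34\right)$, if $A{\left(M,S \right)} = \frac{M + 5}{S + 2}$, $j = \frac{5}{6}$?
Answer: $-1136$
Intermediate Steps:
$j = \frac{5}{6}$ ($j = 5 \cdot \frac{1}{6} = \frac{5}{6} \approx 0.83333$)
$A{\left(M,S \right)} = \frac{5 + M}{2 + S}$
$z{\left(l,O \right)} = \frac{5 \left(O + l\right)^{2}}{6}$ ($z{\left(l,O \right)} = \frac{5 \left(l + O\right)^{2}}{6} = \frac{5 \left(O + l\right)^{2}}{6}$)
$- 24 \left(z{\left(A{\left(-5,- \frac{4}{-2} \right)},-4 \right)} + 34\right) = - 24 \left(\frac{5 \left(-4 + \frac{5 - 5}{2 - \frac{4}{-2}}\right)^{2}}{6} + 34\right) = - 24 \left(\frac{5 \left(-4 + \frac{1}{2 - -2} \cdot 0\right)^{2}}{6} + 34\right) = - 24 \left(\frac{5 \left(-4 + \frac{1}{2 + 2} \cdot 0\right)^{2}}{6} + 34\right) = - 24 \left(\frac{5 \left(-4 + \frac{1}{4} \cdot 0\right)^{2}}{6} + 34\right) = - 24 \left(\frac{5 \left(-4 + 0\right)^{2}}{6} + 34\right) = - 24 \left(\frac{5 \left(-4\right)^{2}}{6} + 34\right) = - 24 \left(\frac{5}{6} \cdot 16 + 34\right) = - 24 \left(\frac{40}{3} + 34\right) = \left(-24\right) \frac{142}{3} = -1136$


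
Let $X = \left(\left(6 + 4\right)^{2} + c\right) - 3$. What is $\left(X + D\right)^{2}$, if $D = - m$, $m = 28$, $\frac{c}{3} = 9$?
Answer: $9216$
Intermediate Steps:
$c = 27$ ($c = 3 \cdot 9 = 27$)
$D = -28$ ($D = \left(-1\right) 28 = -28$)
$X = 124$ ($X = \left(\left(6 + 4\right)^{2} + 27\right) - 3 = \left(10^{2} + 27\right) - 3 = \left(100 + 27\right) - 3 = 127 - 3 = 124$)
$\left(X + D\right)^{2} = \left(124 - 28\right)^{2} = 96^{2} = 9216$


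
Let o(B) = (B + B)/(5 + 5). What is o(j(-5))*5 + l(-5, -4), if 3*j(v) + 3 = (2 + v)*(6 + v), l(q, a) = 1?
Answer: -1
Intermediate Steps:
j(v) = -1 + (2 + v)*(6 + v)/3 (j(v) = -1 + ((2 + v)*(6 + v))/3 = -1 + (2 + v)*(6 + v)/3)
o(B) = B/5 (o(B) = (2*B)/10 = (2*B)*(1/10) = B/5)
o(j(-5))*5 + l(-5, -4) = ((3 + (1/3)*(-5)**2 + (8/3)*(-5))/5)*5 + 1 = ((3 + (1/3)*25 - 40/3)/5)*5 + 1 = ((3 + 25/3 - 40/3)/5)*5 + 1 = ((1/5)*(-2))*5 + 1 = -2/5*5 + 1 = -2 + 1 = -1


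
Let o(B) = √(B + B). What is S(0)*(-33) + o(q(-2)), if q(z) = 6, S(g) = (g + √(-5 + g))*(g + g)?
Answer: 2*√3 ≈ 3.4641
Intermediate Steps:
S(g) = 2*g*(g + √(-5 + g)) (S(g) = (g + √(-5 + g))*(2*g) = 2*g*(g + √(-5 + g)))
o(B) = √2*√B (o(B) = √(2*B) = √2*√B)
S(0)*(-33) + o(q(-2)) = (2*0*(0 + √(-5 + 0)))*(-33) + √2*√6 = (2*0*(0 + √(-5)))*(-33) + 2*√3 = (2*0*(0 + I*√5))*(-33) + 2*√3 = (2*0*(I*√5))*(-33) + 2*√3 = 0*(-33) + 2*√3 = 0 + 2*√3 = 2*√3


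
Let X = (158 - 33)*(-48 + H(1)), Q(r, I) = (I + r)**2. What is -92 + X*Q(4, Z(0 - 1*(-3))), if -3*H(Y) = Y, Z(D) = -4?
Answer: -92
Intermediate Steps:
H(Y) = -Y/3
X = -18125/3 (X = (158 - 33)*(-48 - 1/3*1) = 125*(-48 - 1/3) = 125*(-145/3) = -18125/3 ≈ -6041.7)
-92 + X*Q(4, Z(0 - 1*(-3))) = -92 - 18125*(-4 + 4)**2/3 = -92 - 18125/3*0**2 = -92 - 18125/3*0 = -92 + 0 = -92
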